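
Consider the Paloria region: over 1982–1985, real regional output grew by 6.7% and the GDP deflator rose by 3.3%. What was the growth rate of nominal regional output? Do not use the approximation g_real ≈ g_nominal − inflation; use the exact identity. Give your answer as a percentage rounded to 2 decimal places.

10.22%

(1 + g_nom) = (1 + g_real)(1 + π) = 1.0670 × 1.0330 = 1.10221.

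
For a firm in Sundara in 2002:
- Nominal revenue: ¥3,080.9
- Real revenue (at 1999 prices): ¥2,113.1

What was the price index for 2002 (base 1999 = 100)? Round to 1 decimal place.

145.8

price index = (Nominal / Real) × 100 = 3080.9 / 2113.1 × 100 = 145.80.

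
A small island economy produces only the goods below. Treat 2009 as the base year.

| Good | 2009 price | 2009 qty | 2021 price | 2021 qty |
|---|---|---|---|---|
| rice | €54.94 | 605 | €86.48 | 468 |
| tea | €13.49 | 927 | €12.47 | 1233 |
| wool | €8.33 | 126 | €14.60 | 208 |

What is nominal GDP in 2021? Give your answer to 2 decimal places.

€58884.95

Nominal GDP 2021 = Σ (p_2021 × q_2021) = 86.48·468 + 12.47·1233 + 14.60·208 = 58884.95.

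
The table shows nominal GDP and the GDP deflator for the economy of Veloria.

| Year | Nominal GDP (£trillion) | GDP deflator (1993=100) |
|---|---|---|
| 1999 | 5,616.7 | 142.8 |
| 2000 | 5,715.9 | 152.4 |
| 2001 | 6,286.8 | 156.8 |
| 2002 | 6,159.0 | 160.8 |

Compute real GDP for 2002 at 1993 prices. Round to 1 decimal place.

£3,830.2 trillion

Real GDP 2002 = 6159.0 / 1.608 = 3830.22.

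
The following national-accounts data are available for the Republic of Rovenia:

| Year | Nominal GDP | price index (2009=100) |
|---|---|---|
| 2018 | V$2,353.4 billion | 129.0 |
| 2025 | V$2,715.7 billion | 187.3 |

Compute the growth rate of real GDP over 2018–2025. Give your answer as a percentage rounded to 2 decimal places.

-20.52%

Real GDP 2018 = 2353.4 / 1.290 = 1824.34.
Real GDP 2025 = 2715.7 / 1.873 = 1449.92.
Real growth = 1449.92 / 1824.34 − 1 = -0.2052.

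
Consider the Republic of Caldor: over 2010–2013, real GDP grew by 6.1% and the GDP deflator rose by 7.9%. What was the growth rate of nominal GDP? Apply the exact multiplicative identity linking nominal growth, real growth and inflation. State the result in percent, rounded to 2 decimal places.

14.48%

(1 + g_nom) = (1 + g_real)(1 + π) = 1.0610 × 1.0790 = 1.14482.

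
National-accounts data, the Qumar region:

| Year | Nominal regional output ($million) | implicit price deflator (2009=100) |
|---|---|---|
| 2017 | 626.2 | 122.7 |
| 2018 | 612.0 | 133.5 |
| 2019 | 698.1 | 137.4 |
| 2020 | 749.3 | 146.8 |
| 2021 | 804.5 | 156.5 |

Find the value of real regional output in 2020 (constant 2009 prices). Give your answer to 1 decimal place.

Real regional output 2020 = 749.3 / 1.468 = 510.42.

$510.4 million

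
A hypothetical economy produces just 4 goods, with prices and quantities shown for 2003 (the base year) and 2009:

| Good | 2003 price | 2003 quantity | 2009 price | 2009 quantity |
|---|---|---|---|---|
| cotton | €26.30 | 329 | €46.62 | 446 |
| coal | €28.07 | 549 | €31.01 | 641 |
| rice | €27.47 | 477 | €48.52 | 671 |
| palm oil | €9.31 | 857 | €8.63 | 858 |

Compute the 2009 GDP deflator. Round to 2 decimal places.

143.62

Nominal GDP 2009 = 46.62·446 + 31.01·641 + 48.52·671 + 8.63·858 = 80631.39.
Real GDP 2009 (at 2003 prices) = 26.30·446 + 28.07·641 + 27.47·671 + 9.31·858 = 56143.02.
Deflator = Nominal/Real × 100 = 80631.39/56143.02 × 100 = 143.618.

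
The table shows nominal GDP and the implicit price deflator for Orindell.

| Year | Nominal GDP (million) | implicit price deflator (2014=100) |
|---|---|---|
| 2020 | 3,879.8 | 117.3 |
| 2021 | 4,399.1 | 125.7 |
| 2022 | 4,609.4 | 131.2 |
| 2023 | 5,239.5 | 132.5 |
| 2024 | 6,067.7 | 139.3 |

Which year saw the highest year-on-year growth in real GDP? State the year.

2023

2021: real = 4399.1/1.257 = 3499.68; growth vs 2020 (3307.59) = 5.81%.
2022: real = 4609.4/1.312 = 3513.26; growth vs 2021 (3499.68) = 0.39%.
2023: real = 5239.5/1.325 = 3954.34; growth vs 2022 (3513.26) = 12.55%.
2024: real = 6067.7/1.393 = 4355.85; growth vs 2023 (3954.34) = 10.15%.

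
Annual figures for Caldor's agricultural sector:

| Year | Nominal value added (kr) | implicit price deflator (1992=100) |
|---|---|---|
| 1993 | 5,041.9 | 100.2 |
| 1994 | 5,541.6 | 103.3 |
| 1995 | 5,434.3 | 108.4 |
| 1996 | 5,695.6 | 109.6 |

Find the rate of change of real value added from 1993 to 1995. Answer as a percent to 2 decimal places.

-0.37%

Real value added 1993 = 5041.9/1.002 = 5031.84.
Real value added 1995 = 5434.3/1.084 = 5013.19.
Change = 5013.19/5031.84 − 1 = -0.0037.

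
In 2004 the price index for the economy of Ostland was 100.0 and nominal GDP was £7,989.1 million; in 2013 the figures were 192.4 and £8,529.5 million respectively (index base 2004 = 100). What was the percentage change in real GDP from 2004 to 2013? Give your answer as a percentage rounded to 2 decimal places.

Real GDP 2004 = 7989.1 / 1.000 = 7989.10.
Real GDP 2013 = 8529.5 / 1.924 = 4433.21.
Real growth = 4433.21 / 7989.10 − 1 = -0.4451.

-44.51%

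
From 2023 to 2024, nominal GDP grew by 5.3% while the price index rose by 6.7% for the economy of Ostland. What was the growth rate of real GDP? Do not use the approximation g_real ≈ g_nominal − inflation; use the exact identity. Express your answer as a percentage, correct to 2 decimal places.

-1.31%

(1 + g_nom) = (1 + g_real)(1 + π), so g_real = 1.0530 / 1.0670 − 1 = -0.01312.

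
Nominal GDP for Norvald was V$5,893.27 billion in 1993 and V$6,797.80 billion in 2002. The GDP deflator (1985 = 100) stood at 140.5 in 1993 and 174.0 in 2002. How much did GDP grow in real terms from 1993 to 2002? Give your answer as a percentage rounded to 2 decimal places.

-6.86%

Real GDP 1993 = 5893.27 / 1.405 = 4194.50.
Real GDP 2002 = 6797.80 / 1.740 = 3906.78.
Real growth = 3906.78 / 4194.50 − 1 = -0.0686.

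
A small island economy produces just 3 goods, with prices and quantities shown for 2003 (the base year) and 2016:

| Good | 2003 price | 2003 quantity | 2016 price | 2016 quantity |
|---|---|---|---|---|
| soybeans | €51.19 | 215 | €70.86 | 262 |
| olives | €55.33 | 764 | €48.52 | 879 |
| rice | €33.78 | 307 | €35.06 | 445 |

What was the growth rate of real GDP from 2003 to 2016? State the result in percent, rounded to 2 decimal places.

Real GDP 2003 = Nominal GDP 2003 = 51.19·215 + 55.33·764 + 33.78·307 = 63648.43.
Real GDP 2016 (at 2003 prices) = 51.19·262 + 55.33·879 + 33.78·445 = 77078.95.
Real growth = 77078.95/63648.43 − 1 = 0.2110.

21.10%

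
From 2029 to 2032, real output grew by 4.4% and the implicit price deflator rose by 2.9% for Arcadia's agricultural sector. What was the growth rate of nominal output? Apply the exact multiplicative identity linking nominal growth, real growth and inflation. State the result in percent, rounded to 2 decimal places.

(1 + g_nom) = (1 + g_real)(1 + π) = 1.0440 × 1.0290 = 1.07428.

7.43%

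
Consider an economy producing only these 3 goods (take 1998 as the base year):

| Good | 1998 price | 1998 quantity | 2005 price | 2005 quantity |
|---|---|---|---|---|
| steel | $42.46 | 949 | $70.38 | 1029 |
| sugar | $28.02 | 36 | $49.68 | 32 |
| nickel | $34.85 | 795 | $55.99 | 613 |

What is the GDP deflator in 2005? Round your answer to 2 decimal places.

Nominal GDP 2005 = 70.38·1029 + 49.68·32 + 55.99·613 = 108332.65.
Real GDP 2005 (at 1998 prices) = 42.46·1029 + 28.02·32 + 34.85·613 = 65951.03.
Deflator = Nominal/Real × 100 = 108332.65/65951.03 × 100 = 164.262.

164.26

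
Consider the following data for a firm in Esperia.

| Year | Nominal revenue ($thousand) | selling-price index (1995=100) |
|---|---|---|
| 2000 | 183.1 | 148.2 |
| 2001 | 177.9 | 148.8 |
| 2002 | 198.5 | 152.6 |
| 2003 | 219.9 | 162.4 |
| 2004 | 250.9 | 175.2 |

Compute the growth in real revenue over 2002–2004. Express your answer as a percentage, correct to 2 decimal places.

10.09%

Real revenue 2002 = 198.5/1.526 = 130.08.
Real revenue 2004 = 250.9/1.752 = 143.21.
Change = 143.21/130.08 − 1 = 0.1009.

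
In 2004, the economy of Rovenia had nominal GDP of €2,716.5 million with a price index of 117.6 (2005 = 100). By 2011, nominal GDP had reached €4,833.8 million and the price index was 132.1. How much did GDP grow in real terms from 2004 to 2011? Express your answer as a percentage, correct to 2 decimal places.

Deflate each year: 2004 → 2716.5/1.176 = 2309.95; 2011 → 4833.8/1.321 = 3659.20.
So real GDP changed by 3659.20/2309.95 − 1 = 0.5841, i.e. 58.41%.

58.41%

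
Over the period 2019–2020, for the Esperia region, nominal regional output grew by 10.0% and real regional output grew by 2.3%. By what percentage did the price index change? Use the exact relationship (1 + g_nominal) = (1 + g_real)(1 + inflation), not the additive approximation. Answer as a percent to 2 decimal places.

7.53%

(1 + g_nom) = (1 + g_real)(1 + π), so π = 1.1000 / 1.0230 − 1 = 0.07527.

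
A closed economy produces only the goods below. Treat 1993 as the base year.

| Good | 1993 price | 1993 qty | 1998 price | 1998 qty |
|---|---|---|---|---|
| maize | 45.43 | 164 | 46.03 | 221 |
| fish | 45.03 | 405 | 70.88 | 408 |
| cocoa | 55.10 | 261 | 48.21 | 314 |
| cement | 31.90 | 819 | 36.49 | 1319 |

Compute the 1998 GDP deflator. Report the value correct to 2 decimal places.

Nominal GDP 1998 = 46.03·221 + 70.88·408 + 48.21·314 + 36.49·1319 = 102359.92.
Real GDP 1998 (at 1993 prices) = 45.43·221 + 45.03·408 + 55.10·314 + 31.90·1319 = 87789.77.
Deflator = Nominal/Real × 100 = 102359.92/87789.77 × 100 = 116.597.

116.60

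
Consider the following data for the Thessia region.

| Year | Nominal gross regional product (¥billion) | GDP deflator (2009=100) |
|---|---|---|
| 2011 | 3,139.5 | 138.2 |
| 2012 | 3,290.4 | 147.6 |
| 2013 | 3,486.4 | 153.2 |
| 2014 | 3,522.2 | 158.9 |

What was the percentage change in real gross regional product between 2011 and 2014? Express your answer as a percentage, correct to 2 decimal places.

Real gross regional product 2011 = 3139.5/1.382 = 2271.71.
Real gross regional product 2014 = 3522.2/1.589 = 2216.61.
Change = 2216.61/2271.71 − 1 = -0.0243.

-2.43%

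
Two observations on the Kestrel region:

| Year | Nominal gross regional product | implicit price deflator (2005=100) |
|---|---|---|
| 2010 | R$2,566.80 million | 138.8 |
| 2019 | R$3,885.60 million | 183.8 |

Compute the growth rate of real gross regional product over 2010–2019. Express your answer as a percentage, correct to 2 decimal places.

14.32%

Deflate each year: 2010 → 2566.80/1.388 = 1849.28; 2019 → 3885.60/1.838 = 2114.04.
So real gross regional product changed by 2114.04/1849.28 − 1 = 0.1432, i.e. 14.32%.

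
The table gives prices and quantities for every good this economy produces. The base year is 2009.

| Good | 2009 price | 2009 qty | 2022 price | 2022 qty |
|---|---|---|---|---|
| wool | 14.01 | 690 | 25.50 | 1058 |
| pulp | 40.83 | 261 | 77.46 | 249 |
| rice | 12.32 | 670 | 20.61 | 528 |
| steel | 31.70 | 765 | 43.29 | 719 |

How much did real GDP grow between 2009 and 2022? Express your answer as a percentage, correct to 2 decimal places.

2.76%

Real GDP 2009 = Nominal GDP 2009 = 14.01·690 + 40.83·261 + 12.32·670 + 31.70·765 = 52828.43.
Real GDP 2022 (at 2009 prices) = 14.01·1058 + 40.83·249 + 12.32·528 + 31.70·719 = 54286.51.
Real growth = 54286.51/52828.43 − 1 = 0.0276.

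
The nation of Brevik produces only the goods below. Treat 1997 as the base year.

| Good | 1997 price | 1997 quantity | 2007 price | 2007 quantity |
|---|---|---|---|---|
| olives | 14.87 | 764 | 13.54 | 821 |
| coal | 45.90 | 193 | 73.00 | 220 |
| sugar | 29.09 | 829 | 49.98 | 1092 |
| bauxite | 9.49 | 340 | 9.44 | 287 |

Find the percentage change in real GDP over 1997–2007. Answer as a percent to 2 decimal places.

19.42%

Real GDP 1997 = Nominal GDP 1997 = 14.87·764 + 45.90·193 + 29.09·829 + 9.49·340 = 47561.59.
Real GDP 2007 (at 1997 prices) = 14.87·821 + 45.90·220 + 29.09·1092 + 9.49·287 = 56796.18.
Real growth = 56796.18/47561.59 − 1 = 0.1942.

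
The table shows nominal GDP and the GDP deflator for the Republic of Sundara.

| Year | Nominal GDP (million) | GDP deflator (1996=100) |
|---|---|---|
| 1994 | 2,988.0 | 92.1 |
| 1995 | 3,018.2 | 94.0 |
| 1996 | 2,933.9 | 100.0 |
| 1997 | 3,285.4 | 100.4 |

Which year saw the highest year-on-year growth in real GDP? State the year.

1995: real = 3018.2/0.940 = 3210.85; growth vs 1994 (3244.30) = -1.03%.
1996: real = 2933.9/1.000 = 2933.90; growth vs 1995 (3210.85) = -8.63%.
1997: real = 3285.4/1.004 = 3272.31; growth vs 1996 (2933.90) = 11.53%.

1997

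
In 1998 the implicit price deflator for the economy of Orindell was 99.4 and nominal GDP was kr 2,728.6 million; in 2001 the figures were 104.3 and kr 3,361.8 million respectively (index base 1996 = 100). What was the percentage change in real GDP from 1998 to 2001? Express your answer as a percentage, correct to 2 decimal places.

Real GDP 1998 = 2728.6 / 0.994 = 2745.07.
Real GDP 2001 = 3361.8 / 1.043 = 3223.20.
Real growth = 3223.20 / 2745.07 − 1 = 0.1742.

17.42%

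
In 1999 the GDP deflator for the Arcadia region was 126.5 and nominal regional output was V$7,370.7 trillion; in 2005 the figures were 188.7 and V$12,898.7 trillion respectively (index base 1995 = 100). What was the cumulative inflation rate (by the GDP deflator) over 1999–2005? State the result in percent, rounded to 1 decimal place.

Price-level change = 188.7 / 126.5 − 1 = 0.4917.

49.2%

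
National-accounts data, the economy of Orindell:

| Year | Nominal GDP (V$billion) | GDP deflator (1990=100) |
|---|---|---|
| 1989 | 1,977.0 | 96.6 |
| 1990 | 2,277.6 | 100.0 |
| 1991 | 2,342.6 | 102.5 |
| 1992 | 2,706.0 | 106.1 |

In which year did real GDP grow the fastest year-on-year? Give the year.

1992

1990: real = 2277.6/1.000 = 2277.60; growth vs 1989 (2046.58) = 11.29%.
1991: real = 2342.6/1.025 = 2285.46; growth vs 1990 (2277.60) = 0.35%.
1992: real = 2706.0/1.061 = 2550.42; growth vs 1991 (2285.46) = 11.59%.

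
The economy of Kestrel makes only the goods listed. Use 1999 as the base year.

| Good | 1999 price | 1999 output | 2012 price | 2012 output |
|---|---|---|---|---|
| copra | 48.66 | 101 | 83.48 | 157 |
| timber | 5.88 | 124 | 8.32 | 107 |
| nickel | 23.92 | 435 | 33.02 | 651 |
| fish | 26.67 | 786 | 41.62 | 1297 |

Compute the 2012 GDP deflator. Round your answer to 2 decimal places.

153.13

Nominal GDP 2012 = 83.48·157 + 8.32·107 + 33.02·651 + 41.62·1297 = 89473.76.
Real GDP 2012 (at 1999 prices) = 48.66·157 + 5.88·107 + 23.92·651 + 26.67·1297 = 58431.69.
Deflator = Nominal/Real × 100 = 89473.76/58431.69 × 100 = 153.125.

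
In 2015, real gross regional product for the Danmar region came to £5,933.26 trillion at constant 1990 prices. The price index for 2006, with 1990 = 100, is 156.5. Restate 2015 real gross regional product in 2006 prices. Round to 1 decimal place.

Real gross regional product in 2006 prices = Real gross regional product in 1990 prices × (P_2006/P_1990) = 5933.26 × 1.565 = 9285.55.

£9,285.6 trillion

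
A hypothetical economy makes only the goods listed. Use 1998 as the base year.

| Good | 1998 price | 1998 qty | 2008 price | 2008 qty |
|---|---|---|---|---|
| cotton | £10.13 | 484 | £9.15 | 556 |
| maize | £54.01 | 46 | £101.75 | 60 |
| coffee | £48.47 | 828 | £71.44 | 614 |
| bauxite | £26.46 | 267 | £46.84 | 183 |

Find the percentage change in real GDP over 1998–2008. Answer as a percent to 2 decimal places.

Real GDP 1998 = Nominal GDP 1998 = 10.13·484 + 54.01·46 + 48.47·828 + 26.46·267 = 54585.36.
Real GDP 2008 (at 1998 prices) = 10.13·556 + 54.01·60 + 48.47·614 + 26.46·183 = 43475.64.
Real growth = 43475.64/54585.36 − 1 = -0.2035.

-20.35%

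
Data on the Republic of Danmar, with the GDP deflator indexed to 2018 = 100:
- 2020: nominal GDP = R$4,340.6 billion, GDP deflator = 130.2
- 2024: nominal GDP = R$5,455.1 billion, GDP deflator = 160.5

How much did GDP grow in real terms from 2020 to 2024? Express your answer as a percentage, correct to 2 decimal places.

1.95%

Real GDP 2020 = 4340.6 / 1.302 = 3333.79.
Real GDP 2024 = 5455.1 / 1.605 = 3398.82.
Real growth = 3398.82 / 3333.79 − 1 = 0.0195.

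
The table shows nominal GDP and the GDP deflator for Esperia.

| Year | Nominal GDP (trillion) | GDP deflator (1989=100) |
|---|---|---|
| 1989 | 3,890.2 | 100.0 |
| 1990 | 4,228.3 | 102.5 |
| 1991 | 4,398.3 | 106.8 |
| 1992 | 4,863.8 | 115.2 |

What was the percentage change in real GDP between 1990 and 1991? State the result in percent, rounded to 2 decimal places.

-0.17%

Real GDP 1990 = 4228.3/1.025 = 4125.17.
Real GDP 1991 = 4398.3/1.068 = 4118.26.
Change = 4118.26/4125.17 − 1 = -0.0017.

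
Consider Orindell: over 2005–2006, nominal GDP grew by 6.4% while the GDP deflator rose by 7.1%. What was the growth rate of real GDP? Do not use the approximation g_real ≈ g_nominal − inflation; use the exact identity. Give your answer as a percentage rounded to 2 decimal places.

(1 + g_nom) = (1 + g_real)(1 + π), so g_real = 1.0640 / 1.0710 − 1 = -0.00654.

-0.65%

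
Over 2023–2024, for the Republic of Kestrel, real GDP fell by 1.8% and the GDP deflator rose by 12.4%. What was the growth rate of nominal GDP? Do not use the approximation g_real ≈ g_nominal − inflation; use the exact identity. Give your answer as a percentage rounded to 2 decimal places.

(1 + g_nom) = (1 + g_real)(1 + π) = 0.9820 × 1.1240 = 1.10377.

10.38%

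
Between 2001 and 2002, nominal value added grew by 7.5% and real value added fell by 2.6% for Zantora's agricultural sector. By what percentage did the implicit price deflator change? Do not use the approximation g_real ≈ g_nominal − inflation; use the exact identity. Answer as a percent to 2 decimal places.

10.37%

(1 + g_nom) = (1 + g_real)(1 + π), so π = 1.0750 / 0.9740 − 1 = 0.10370.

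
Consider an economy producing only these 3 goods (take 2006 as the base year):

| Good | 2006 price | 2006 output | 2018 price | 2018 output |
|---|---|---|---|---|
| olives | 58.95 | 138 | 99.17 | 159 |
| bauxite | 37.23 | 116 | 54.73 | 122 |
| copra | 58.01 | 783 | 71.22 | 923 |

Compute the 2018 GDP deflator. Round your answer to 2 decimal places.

130.72

Nominal GDP 2018 = 99.17·159 + 54.73·122 + 71.22·923 = 88181.15.
Real GDP 2018 (at 2006 prices) = 58.95·159 + 37.23·122 + 58.01·923 = 67458.34.
Deflator = Nominal/Real × 100 = 88181.15/67458.34 × 100 = 130.719.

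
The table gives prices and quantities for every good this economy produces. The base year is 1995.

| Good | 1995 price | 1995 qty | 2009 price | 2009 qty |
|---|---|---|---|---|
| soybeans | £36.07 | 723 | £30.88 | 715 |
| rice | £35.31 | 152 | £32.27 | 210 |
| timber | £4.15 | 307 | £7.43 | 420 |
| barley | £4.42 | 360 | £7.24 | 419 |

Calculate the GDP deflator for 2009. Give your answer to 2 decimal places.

Nominal GDP 2009 = 30.88·715 + 32.27·210 + 7.43·420 + 7.24·419 = 35010.06.
Real GDP 2009 (at 1995 prices) = 36.07·715 + 35.31·210 + 4.15·420 + 4.42·419 = 36800.13.
Deflator = Nominal/Real × 100 = 35010.06/36800.13 × 100 = 95.136.

95.14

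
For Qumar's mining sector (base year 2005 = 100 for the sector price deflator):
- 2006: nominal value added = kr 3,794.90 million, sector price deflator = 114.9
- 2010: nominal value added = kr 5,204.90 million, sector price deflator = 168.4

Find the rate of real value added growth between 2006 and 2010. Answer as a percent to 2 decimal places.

Deflate each year: 2006 → 3794.90/1.149 = 3302.79; 2010 → 5204.90/1.684 = 3090.80.
So real value added changed by 3090.80/3302.79 − 1 = -0.0642, i.e. -6.42%.

-6.42%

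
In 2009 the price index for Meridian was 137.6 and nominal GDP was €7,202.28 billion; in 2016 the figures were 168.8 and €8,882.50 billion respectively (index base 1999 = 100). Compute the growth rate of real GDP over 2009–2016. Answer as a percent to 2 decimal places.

0.53%

Real GDP 2009 = 7202.28 / 1.376 = 5234.22.
Real GDP 2016 = 8882.50 / 1.688 = 5262.14.
Real growth = 5262.14 / 5234.22 − 1 = 0.0053.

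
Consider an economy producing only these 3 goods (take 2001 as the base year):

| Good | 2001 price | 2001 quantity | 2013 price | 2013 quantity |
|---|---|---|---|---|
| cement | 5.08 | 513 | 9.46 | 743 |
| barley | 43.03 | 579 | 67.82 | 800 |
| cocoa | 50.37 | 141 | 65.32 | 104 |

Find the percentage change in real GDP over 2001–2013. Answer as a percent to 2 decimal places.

Real GDP 2001 = Nominal GDP 2001 = 5.08·513 + 43.03·579 + 50.37·141 = 34622.58.
Real GDP 2013 (at 2001 prices) = 5.08·743 + 43.03·800 + 50.37·104 = 43436.92.
Real growth = 43436.92/34622.58 − 1 = 0.2546.

25.46%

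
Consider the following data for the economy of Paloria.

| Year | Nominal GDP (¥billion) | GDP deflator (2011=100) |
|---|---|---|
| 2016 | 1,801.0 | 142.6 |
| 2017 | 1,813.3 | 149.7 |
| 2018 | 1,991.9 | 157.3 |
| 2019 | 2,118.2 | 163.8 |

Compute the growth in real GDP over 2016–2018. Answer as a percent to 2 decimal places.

Real GDP 2016 = 1801.0/1.426 = 1262.97.
Real GDP 2018 = 1991.9/1.573 = 1266.31.
Change = 1266.31/1262.97 − 1 = 0.0026.

0.26%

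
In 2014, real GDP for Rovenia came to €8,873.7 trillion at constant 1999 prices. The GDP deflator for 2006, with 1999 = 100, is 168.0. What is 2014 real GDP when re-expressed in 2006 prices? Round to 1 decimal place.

€14,907.8 trillion

Real GDP in 2006 prices = Real GDP in 1999 prices × (P_2006/P_1999) = 8873.7 × 1.680 = 14907.82.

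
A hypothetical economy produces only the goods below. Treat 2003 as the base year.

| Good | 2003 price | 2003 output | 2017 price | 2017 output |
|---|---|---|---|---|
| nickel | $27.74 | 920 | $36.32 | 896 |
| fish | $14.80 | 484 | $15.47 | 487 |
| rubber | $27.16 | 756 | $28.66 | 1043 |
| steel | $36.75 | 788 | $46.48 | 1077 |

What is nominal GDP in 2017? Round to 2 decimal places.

Nominal GDP 2017 = Σ (p_2017 × q_2017) = 36.32·896 + 15.47·487 + 28.66·1043 + 46.48·1077 = 120027.95.

$120027.95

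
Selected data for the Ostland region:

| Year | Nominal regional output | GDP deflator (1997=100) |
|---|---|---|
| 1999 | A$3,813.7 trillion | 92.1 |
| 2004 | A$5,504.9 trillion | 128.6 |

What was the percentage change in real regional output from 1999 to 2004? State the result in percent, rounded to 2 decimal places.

3.38%

Deflate each year: 1999 → 3813.7/0.921 = 4140.83; 2004 → 5504.9/1.286 = 4280.64.
So real regional output changed by 4280.64/4140.83 − 1 = 0.0338, i.e. 3.38%.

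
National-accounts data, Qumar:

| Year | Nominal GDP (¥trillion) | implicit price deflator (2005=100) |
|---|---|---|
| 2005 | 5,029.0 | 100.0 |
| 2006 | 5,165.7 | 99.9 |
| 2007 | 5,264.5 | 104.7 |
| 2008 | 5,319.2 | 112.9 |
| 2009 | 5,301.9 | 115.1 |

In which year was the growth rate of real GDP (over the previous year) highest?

2006: real = 5165.7/0.999 = 5170.87; growth vs 2005 (5029.00) = 2.82%.
2007: real = 5264.5/1.047 = 5028.18; growth vs 2006 (5170.87) = -2.76%.
2008: real = 5319.2/1.129 = 4711.43; growth vs 2007 (5028.18) = -6.30%.
2009: real = 5301.9/1.151 = 4606.34; growth vs 2008 (4711.43) = -2.23%.

2006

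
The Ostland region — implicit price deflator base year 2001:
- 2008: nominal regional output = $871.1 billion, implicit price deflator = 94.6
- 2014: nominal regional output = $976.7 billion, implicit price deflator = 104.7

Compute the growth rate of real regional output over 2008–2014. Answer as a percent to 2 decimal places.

1.31%

Deflate each year: 2008 → 871.1/0.946 = 920.82; 2014 → 976.7/1.047 = 932.86.
So real regional output changed by 932.86/920.82 − 1 = 0.0131, i.e. 1.31%.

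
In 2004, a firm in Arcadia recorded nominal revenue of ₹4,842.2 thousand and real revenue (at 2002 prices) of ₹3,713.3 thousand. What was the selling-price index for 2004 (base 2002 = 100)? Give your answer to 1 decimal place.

selling-price index = (Nominal / Real) × 100 = 4842.2 / 3713.3 × 100 = 130.40.

130.4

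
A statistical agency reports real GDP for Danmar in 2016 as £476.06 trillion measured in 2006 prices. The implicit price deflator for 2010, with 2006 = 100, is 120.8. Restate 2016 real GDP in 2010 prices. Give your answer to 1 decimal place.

£575.1 trillion

Real GDP in 2010 prices = Real GDP in 2006 prices × (P_2010/P_2006) = 476.06 × 1.208 = 575.08.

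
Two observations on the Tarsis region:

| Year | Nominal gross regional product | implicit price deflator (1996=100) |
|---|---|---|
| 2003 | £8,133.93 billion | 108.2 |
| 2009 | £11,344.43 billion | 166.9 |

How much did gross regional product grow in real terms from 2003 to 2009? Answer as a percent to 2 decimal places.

Real gross regional product 2003 = 8133.93 / 1.082 = 7517.50.
Real gross regional product 2009 = 11344.43 / 1.669 = 6797.14.
Real growth = 6797.14 / 7517.50 − 1 = -0.0958.

-9.58%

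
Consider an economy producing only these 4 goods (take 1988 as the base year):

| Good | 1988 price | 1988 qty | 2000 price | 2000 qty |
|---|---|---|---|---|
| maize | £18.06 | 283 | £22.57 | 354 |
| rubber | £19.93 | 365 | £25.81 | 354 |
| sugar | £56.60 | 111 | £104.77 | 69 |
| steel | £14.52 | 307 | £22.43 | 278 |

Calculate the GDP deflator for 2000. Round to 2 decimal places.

Nominal GDP 2000 = 22.57·354 + 25.81·354 + 104.77·69 + 22.43·278 = 30591.19.
Real GDP 2000 (at 1988 prices) = 18.06·354 + 19.93·354 + 56.60·69 + 14.52·278 = 21390.42.
Deflator = Nominal/Real × 100 = 30591.19/21390.42 × 100 = 143.014.

143.01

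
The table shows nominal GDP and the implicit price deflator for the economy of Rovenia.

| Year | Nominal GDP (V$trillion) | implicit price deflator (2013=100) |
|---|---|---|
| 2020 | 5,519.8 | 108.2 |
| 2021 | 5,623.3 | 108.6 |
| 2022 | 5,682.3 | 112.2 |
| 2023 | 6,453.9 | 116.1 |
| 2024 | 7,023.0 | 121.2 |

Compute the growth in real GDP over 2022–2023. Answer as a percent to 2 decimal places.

9.76%

Real GDP 2022 = 5682.3/1.122 = 5064.44.
Real GDP 2023 = 6453.9/1.161 = 5558.91.
Change = 5558.91/5064.44 − 1 = 0.0976.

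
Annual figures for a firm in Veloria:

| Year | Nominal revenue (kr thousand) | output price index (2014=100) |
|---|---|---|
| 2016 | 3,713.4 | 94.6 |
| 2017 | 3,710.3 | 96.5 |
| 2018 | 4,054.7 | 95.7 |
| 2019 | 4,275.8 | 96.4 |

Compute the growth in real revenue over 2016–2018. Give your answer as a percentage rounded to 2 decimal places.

7.94%

Real revenue 2016 = 3713.4/0.946 = 3925.37.
Real revenue 2018 = 4054.7/0.957 = 4236.89.
Change = 4236.89/3925.37 − 1 = 0.0794.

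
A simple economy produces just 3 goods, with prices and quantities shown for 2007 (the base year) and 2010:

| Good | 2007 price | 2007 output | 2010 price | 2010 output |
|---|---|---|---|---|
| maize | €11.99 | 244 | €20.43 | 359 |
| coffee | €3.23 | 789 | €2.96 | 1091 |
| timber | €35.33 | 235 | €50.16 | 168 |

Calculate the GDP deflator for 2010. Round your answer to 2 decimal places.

137.98

Nominal GDP 2010 = 20.43·359 + 2.96·1091 + 50.16·168 = 18990.61.
Real GDP 2010 (at 2007 prices) = 11.99·359 + 3.23·1091 + 35.33·168 = 13763.78.
Deflator = Nominal/Real × 100 = 18990.61/13763.78 × 100 = 137.975.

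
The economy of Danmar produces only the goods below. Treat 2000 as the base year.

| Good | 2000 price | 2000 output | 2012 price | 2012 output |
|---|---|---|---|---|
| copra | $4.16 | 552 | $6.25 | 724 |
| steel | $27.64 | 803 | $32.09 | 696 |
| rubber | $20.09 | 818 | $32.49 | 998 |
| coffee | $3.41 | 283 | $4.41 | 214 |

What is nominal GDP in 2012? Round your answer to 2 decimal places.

Nominal GDP 2012 = Σ (p_2012 × q_2012) = 6.25·724 + 32.09·696 + 32.49·998 + 4.41·214 = 60228.40.

$60228.40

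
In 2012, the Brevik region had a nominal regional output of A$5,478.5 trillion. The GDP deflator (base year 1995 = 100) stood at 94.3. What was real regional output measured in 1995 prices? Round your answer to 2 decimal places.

Real regional output = Nominal / (GDP deflator/100) = 5478.5 / 0.943 = 5809.65.

A$5,809.65 trillion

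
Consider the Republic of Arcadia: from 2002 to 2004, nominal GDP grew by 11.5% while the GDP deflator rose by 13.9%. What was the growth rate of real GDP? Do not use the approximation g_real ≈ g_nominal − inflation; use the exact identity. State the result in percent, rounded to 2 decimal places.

(1 + g_nom) = (1 + g_real)(1 + π), so g_real = 1.1150 / 1.1390 − 1 = -0.02107.

-2.11%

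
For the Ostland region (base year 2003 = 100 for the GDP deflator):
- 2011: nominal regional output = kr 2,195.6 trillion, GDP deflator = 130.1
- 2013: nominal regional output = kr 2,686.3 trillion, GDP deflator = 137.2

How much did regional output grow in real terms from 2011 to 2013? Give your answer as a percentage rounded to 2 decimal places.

16.02%

Real regional output 2011 = 2195.6 / 1.301 = 1687.62.
Real regional output 2013 = 2686.3 / 1.372 = 1957.94.
Real growth = 1957.94 / 1687.62 − 1 = 0.1602.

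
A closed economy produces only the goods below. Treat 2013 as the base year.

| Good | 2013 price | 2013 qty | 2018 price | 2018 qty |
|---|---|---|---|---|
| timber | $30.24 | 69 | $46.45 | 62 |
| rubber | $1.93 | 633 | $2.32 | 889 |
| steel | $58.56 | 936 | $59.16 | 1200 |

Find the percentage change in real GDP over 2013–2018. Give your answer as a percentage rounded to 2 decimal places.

27.09%

Real GDP 2013 = Nominal GDP 2013 = 30.24·69 + 1.93·633 + 58.56·936 = 58120.41.
Real GDP 2018 (at 2013 prices) = 30.24·62 + 1.93·889 + 58.56·1200 = 73862.65.
Real growth = 73862.65/58120.41 − 1 = 0.2709.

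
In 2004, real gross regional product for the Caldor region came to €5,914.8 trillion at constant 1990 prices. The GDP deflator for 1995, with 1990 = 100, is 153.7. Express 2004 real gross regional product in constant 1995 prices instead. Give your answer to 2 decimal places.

€9,091.05 trillion

Real gross regional product in 1995 prices = Real gross regional product in 1990 prices × (P_1995/P_1990) = 5914.8 × 1.537 = 9091.05.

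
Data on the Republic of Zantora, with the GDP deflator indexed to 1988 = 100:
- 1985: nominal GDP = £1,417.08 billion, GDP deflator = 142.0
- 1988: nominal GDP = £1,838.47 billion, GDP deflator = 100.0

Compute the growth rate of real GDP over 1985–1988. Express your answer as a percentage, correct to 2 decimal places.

84.23%

Real GDP 1985 = 1417.08 / 1.420 = 997.94.
Real GDP 1988 = 1838.47 / 1.000 = 1838.47.
Real growth = 1838.47 / 997.94 − 1 = 0.8423.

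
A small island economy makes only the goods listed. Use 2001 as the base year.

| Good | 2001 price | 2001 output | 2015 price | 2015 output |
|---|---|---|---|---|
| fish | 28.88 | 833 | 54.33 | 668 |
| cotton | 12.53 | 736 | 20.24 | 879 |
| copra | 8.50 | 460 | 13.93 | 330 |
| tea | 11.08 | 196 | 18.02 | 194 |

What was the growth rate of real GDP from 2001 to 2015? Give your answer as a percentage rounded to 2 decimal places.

-10.42%

Real GDP 2001 = Nominal GDP 2001 = 28.88·833 + 12.53·736 + 8.50·460 + 11.08·196 = 39360.80.
Real GDP 2015 (at 2001 prices) = 28.88·668 + 12.53·879 + 8.50·330 + 11.08·194 = 35260.23.
Real growth = 35260.23/39360.80 − 1 = -0.1042.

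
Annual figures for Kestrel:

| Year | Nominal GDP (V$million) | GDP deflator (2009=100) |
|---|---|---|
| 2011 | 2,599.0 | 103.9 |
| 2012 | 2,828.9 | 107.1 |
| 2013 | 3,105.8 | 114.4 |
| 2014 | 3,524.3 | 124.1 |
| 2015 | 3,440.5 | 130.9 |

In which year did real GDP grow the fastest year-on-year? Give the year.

2012

2012: real = 2828.9/1.071 = 2641.36; growth vs 2011 (2501.44) = 5.59%.
2013: real = 3105.8/1.144 = 2714.86; growth vs 2012 (2641.36) = 2.78%.
2014: real = 3524.3/1.241 = 2839.89; growth vs 2013 (2714.86) = 4.61%.
2015: real = 3440.5/1.309 = 2628.34; growth vs 2014 (2839.89) = -7.45%.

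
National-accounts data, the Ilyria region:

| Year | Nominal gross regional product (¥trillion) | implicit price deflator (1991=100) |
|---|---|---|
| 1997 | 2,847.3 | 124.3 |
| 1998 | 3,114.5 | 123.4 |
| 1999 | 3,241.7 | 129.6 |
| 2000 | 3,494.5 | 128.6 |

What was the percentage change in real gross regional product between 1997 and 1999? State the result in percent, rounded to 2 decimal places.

Real gross regional product 1997 = 2847.3/1.243 = 2290.67.
Real gross regional product 1999 = 3241.7/1.296 = 2501.31.
Change = 2501.31/2290.67 − 1 = 0.0920.

9.20%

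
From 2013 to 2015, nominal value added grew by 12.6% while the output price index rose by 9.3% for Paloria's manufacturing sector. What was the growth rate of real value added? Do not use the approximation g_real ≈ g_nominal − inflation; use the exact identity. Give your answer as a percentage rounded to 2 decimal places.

3.02%

(1 + g_nom) = (1 + g_real)(1 + π), so g_real = 1.1260 / 1.0930 − 1 = 0.03019.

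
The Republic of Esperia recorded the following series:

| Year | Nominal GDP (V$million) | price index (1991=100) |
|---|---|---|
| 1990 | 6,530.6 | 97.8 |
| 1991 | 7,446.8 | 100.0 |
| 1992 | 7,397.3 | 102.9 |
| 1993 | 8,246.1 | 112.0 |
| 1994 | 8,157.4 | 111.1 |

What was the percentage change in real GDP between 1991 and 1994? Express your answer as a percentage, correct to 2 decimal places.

-1.40%

Real GDP 1991 = 7446.8/1.000 = 7446.80.
Real GDP 1994 = 8157.4/1.111 = 7342.39.
Change = 7342.39/7446.80 − 1 = -0.0140.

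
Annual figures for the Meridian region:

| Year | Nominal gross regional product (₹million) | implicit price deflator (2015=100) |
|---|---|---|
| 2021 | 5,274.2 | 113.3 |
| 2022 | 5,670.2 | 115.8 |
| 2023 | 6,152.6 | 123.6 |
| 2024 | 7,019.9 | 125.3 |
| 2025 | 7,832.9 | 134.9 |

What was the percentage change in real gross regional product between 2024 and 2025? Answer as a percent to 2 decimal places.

Real gross regional product 2024 = 7019.9/1.253 = 5602.47.
Real gross regional product 2025 = 7832.9/1.349 = 5806.45.
Change = 5806.45/5602.47 − 1 = 0.0364.

3.64%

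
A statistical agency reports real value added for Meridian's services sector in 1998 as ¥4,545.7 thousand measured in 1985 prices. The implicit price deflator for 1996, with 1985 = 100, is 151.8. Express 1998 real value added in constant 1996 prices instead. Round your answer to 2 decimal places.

Real value added in 1996 prices = Real value added in 1985 prices × (P_1996/P_1985) = 4545.7 × 1.518 = 6900.37.

¥6,900.37 thousand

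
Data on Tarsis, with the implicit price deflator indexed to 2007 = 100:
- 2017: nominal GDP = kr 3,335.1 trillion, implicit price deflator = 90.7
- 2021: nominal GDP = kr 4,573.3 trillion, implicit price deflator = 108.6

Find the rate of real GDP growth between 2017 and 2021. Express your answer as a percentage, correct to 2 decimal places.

Deflate each year: 2017 → 3335.1/0.907 = 3677.07; 2021 → 4573.3/1.086 = 4211.14.
So real GDP changed by 4211.14/3677.07 − 1 = 0.1452, i.e. 14.52%.

14.52%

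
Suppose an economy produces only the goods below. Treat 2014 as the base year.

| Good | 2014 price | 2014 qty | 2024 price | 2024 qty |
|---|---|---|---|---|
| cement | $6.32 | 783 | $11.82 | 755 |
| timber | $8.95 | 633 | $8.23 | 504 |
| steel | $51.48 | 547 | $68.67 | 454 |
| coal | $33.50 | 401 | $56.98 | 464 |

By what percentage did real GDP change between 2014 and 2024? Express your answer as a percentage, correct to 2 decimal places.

Real GDP 2014 = Nominal GDP 2014 = 6.32·783 + 8.95·633 + 51.48·547 + 33.50·401 = 52206.97.
Real GDP 2024 (at 2014 prices) = 6.32·755 + 8.95·504 + 51.48·454 + 33.50·464 = 48198.32.
Real growth = 48198.32/52206.97 − 1 = -0.0768.

-7.68%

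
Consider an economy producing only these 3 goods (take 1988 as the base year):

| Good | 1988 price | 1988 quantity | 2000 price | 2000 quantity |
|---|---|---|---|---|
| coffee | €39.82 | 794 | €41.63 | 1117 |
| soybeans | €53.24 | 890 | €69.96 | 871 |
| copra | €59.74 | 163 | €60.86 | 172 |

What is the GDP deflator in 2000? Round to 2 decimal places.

116.59

Nominal GDP 2000 = 41.63·1117 + 69.96·871 + 60.86·172 = 117903.79.
Real GDP 2000 (at 1988 prices) = 39.82·1117 + 53.24·871 + 59.74·172 = 101126.26.
Deflator = Nominal/Real × 100 = 117903.79/101126.26 × 100 = 116.591.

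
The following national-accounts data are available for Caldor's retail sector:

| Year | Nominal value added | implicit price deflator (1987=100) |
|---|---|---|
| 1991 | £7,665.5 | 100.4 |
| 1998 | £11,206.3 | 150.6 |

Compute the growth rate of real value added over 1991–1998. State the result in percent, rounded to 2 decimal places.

Real value added 1991 = 7665.5 / 1.004 = 7634.96.
Real value added 1998 = 11206.3 / 1.506 = 7441.10.
Real growth = 7441.10 / 7634.96 − 1 = -0.0254.

-2.54%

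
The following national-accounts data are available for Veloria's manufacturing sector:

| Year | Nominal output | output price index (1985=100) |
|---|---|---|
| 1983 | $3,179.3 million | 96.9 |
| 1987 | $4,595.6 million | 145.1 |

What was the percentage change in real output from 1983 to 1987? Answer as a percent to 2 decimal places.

-3.47%

Deflate each year: 1983 → 3179.3/0.969 = 3281.01; 1987 → 4595.6/1.451 = 3167.20.
So real output changed by 3167.20/3281.01 − 1 = -0.0347, i.e. -3.47%.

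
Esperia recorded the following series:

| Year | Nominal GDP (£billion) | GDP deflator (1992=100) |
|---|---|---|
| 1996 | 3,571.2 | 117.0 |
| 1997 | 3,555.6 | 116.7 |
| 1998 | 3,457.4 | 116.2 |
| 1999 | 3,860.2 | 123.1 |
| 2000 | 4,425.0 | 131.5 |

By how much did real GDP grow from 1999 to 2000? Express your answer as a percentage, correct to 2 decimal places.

Real GDP 1999 = 3860.2/1.231 = 3135.82.
Real GDP 2000 = 4425.0/1.315 = 3365.02.
Change = 3365.02/3135.82 − 1 = 0.0731.

7.31%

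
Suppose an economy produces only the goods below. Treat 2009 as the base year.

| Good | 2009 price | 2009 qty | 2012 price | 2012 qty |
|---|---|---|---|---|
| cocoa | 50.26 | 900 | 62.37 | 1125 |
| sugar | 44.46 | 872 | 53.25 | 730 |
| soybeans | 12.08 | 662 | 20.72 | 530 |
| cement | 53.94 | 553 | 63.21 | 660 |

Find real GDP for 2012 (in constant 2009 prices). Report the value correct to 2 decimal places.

Real GDP 2012 = Σ (p_2009 × q_2012) = 50.26·1125 + 44.46·730 + 12.08·530 + 53.94·660 = 131001.10.

131001.10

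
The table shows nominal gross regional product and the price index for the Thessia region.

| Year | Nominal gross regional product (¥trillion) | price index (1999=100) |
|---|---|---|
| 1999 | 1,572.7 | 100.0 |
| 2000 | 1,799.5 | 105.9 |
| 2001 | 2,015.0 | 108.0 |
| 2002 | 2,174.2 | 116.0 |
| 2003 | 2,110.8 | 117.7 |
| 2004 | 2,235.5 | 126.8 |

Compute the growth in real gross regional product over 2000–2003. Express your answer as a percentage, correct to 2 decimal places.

Real gross regional product 2000 = 1799.5/1.059 = 1699.24.
Real gross regional product 2003 = 2110.8/1.177 = 1793.37.
Change = 1793.37/1699.24 − 1 = 0.0554.

5.54%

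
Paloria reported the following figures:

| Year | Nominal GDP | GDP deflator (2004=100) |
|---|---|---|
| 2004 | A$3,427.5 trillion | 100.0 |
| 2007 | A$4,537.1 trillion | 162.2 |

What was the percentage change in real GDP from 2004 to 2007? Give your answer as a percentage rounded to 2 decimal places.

-18.39%

Deflate each year: 2004 → 3427.5/1.000 = 3427.50; 2007 → 4537.1/1.622 = 2797.23.
So real GDP changed by 2797.23/3427.50 − 1 = -0.1839, i.e. -18.39%.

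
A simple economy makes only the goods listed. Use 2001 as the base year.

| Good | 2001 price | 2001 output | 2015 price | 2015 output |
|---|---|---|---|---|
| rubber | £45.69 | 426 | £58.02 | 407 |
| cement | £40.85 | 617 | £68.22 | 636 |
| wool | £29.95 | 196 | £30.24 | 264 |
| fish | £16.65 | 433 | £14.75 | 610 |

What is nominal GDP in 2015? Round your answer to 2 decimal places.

£83982.92

Nominal GDP 2015 = Σ (p_2015 × q_2015) = 58.02·407 + 68.22·636 + 30.24·264 + 14.75·610 = 83982.92.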